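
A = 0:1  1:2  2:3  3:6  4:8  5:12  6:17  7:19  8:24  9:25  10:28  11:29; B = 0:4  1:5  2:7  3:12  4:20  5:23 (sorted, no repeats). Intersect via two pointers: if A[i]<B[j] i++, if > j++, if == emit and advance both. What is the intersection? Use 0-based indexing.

i=0 j=0: 1<4, i++
i=1 j=0: 2<4, i++
i=2 j=0: 3<4, i++
i=3 j=0: 6>4, j++
i=3 j=1: 6>5, j++
i=3 j=2: 6<7, i++
i=4 j=2: 8>7, j++
i=4 j=3: 8<12, i++
i=5 j=3: 12==12 emit, i++,j++
i=6 j=4: 17<20, i++
i=7 j=4: 19<20, i++
i=8 j=4: 24>20, j++
i=8 j=5: 24>23, j++

intersection = [12]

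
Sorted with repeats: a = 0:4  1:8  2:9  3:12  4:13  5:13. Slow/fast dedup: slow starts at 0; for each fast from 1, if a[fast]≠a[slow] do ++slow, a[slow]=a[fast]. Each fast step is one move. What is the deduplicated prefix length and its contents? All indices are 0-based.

slow=0 fast=1: a[fast]=8≠a[slow]=4 write a[1]=8, slow++,fast++
slow=1 fast=2: a[fast]=9≠a[slow]=8 write a[2]=9, slow++,fast++
slow=2 fast=3: a[fast]=12≠a[slow]=9 write a[3]=12, slow++,fast++
slow=3 fast=4: a[fast]=13≠a[slow]=12 write a[4]=13, slow++,fast++
slow=4 fast=5: a[fast]=13=a[slow] dup, fast++

length 5; prefix = [4, 8, 9, 12, 13]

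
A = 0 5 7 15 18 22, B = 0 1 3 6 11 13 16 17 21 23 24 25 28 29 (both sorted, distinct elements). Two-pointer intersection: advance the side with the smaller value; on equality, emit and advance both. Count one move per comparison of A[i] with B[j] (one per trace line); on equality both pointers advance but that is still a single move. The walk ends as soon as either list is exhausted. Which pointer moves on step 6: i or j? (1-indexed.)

i

i=1 j=1: 0==0 emit, i++,j++
i=2 j=2: 5>1, j++
i=2 j=3: 5>3, j++
i=2 j=4: 5<6, i++
i=3 j=4: 7>6, j++
i=3 j=5: 7<11, i++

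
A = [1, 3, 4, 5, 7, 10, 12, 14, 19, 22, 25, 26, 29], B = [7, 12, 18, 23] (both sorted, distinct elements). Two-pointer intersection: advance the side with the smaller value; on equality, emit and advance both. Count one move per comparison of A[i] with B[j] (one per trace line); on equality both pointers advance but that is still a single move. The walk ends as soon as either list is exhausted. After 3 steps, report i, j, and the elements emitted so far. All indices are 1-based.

i=4, j=1, emitted=[]

[i=1,j=1] 1<7 → i++
[i=2,j=1] 3<7 → i++
[i=3,j=1] 4<7 → i++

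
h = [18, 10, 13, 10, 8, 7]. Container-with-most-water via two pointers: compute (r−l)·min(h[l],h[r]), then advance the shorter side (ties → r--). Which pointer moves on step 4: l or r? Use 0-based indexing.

r

l=0 r=5: min(18,7)*5=35 best=35 *, r--
l=0 r=4: min(18,8)*4=32 best=35, r--
l=0 r=3: min(18,10)*3=30 best=35, r--
l=0 r=2: min(18,13)*2=26 best=35, r--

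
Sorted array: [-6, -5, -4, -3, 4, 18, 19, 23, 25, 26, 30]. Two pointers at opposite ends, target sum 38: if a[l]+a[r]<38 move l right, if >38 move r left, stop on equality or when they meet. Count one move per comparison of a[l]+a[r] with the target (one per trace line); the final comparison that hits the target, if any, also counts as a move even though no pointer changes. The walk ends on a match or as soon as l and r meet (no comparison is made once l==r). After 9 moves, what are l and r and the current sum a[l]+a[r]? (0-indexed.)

l=0 r=10: -6+30=24 <38, l++
l=1 r=10: -5+30=25 <38, l++
l=2 r=10: -4+30=26 <38, l++
l=3 r=10: -3+30=27 <38, l++
l=4 r=10: 4+30=34 <38, l++
l=5 r=10: 18+30=48 >38, r--
l=5 r=9: 18+26=44 >38, r--
l=5 r=8: 18+25=43 >38, r--
l=5 r=7: 18+23=41 >38, r--

l=5, r=6, sum=37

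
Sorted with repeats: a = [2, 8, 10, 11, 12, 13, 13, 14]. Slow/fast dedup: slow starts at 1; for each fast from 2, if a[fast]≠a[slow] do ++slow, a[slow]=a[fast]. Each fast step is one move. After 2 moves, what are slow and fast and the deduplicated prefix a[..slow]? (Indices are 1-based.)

(s=1,f=2) a[fast]=8≠a[slow]=2 write a[2]=8 → slow++,fast++
(s=2,f=3) a[fast]=10≠a[slow]=8 write a[3]=10 → slow++,fast++

slow=3, fast=4, prefix=[2, 8, 10]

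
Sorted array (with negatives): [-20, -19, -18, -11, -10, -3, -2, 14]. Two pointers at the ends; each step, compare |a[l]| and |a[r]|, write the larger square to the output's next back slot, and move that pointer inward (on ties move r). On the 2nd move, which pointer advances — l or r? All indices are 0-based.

[0,7] |-20|>|14| out[7]=400 → l++
[1,7] |-19|>|14| out[6]=361 → l++

l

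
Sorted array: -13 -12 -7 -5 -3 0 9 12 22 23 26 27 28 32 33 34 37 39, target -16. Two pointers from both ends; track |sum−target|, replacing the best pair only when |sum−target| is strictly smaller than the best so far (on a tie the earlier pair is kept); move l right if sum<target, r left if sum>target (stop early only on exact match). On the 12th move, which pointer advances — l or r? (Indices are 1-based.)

l=1 r=18: -13+39=26 d=42 *, r--
l=1 r=17: -13+37=24 d=40 *, r--
l=1 r=16: -13+34=21 d=37 *, r--
l=1 r=15: -13+33=20 d=36 *, r--
l=1 r=14: -13+32=19 d=35 *, r--
l=1 r=13: -13+28=15 d=31 *, r--
l=1 r=12: -13+27=14 d=30 *, r--
l=1 r=11: -13+26=13 d=29 *, r--
l=1 r=10: -13+23=10 d=26 *, r--
l=1 r=9: -13+22=9 d=25 *, r--
l=1 r=8: -13+12=-1 d=15 *, r--
l=1 r=7: -13+9=-4 d=12 *, r--

r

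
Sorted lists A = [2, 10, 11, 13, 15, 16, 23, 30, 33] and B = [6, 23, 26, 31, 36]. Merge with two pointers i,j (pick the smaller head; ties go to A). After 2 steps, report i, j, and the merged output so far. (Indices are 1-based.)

i=2, j=2, merged so far=[2, 6]

[i=1,j=1] A[i]=2<=B[j]=6 take 2 → i++
[i=2,j=1] A[i]=10>B[j]=6 take 6 → j++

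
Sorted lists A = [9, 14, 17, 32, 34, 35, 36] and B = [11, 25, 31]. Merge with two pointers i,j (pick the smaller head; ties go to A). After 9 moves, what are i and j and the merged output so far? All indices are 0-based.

i=6, j=3, merged so far=[9, 11, 14, 17, 25, 31, 32, 34, 35]

i=0 j=0: A[i]=9<=B[j]=11 take 9, i++
i=1 j=0: A[i]=14>B[j]=11 take 11, j++
i=1 j=1: A[i]=14<=B[j]=25 take 14, i++
i=2 j=1: A[i]=17<=B[j]=25 take 17, i++
i=3 j=1: A[i]=32>B[j]=25 take 25, j++
i=3 j=2: A[i]=32>B[j]=31 take 31, j++
i=3 j=3: B done, take A[i]=32, i++
i=4 j=3: B done, take A[i]=34, i++
i=5 j=3: B done, take A[i]=35, i++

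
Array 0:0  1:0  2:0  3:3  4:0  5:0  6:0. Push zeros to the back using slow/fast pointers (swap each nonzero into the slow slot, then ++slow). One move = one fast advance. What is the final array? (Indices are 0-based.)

[3, 0, 0, 0, 0, 0, 0]

slow=0 fast=0: a[fast]=0, fast++
slow=0 fast=1: a[fast]=0, fast++
slow=0 fast=2: a[fast]=0, fast++
slow=0 fast=3: a[fast]=3≠0 swap→a[0]=3, slow++,fast++
slow=1 fast=4: a[fast]=0, fast++
slow=1 fast=5: a[fast]=0, fast++
slow=1 fast=6: a[fast]=0, fast++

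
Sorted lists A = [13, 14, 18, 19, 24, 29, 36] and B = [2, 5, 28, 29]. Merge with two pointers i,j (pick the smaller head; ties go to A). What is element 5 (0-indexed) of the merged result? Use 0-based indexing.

merged[5] = 19

[i=0,j=0] A[i]=13>B[j]=2 take 2 → j++
[i=0,j=1] A[i]=13>B[j]=5 take 5 → j++
[i=0,j=2] A[i]=13<=B[j]=28 take 13 → i++
[i=1,j=2] A[i]=14<=B[j]=28 take 14 → i++
[i=2,j=2] A[i]=18<=B[j]=28 take 18 → i++
[i=3,j=2] A[i]=19<=B[j]=28 take 19 → i++
[i=4,j=2] A[i]=24<=B[j]=28 take 24 → i++
[i=5,j=2] A[i]=29>B[j]=28 take 28 → j++
[i=5,j=3] A[i]=29<=B[j]=29 take 29 → i++
[i=6,j=3] A[i]=36>B[j]=29 take 29 → j++
[i=6,j=4] B done, take A[i]=36 → i++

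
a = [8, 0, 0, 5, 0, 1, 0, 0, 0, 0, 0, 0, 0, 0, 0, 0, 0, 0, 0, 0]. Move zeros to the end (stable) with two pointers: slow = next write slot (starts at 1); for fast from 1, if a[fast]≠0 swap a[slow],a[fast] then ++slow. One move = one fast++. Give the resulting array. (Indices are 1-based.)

slow=1 fast=1: a[fast]=8≠0 swap→a[1]=8, slow++,fast++
slow=2 fast=2: a[fast]=0, fast++
slow=2 fast=3: a[fast]=0, fast++
slow=2 fast=4: a[fast]=5≠0 swap→a[2]=5, slow++,fast++
slow=3 fast=5: a[fast]=0, fast++
slow=3 fast=6: a[fast]=1≠0 swap→a[3]=1, slow++,fast++
slow=4 fast=7: a[fast]=0, fast++
slow=4 fast=8: a[fast]=0, fast++
slow=4 fast=9: a[fast]=0, fast++
slow=4 fast=10: a[fast]=0, fast++
slow=4 fast=11: a[fast]=0, fast++
slow=4 fast=12: a[fast]=0, fast++
slow=4 fast=13: a[fast]=0, fast++
slow=4 fast=14: a[fast]=0, fast++
slow=4 fast=15: a[fast]=0, fast++
slow=4 fast=16: a[fast]=0, fast++
slow=4 fast=17: a[fast]=0, fast++
slow=4 fast=18: a[fast]=0, fast++
slow=4 fast=19: a[fast]=0, fast++
slow=4 fast=20: a[fast]=0, fast++

[8, 5, 1, 0, 0, 0, 0, 0, 0, 0, 0, 0, 0, 0, 0, 0, 0, 0, 0, 0]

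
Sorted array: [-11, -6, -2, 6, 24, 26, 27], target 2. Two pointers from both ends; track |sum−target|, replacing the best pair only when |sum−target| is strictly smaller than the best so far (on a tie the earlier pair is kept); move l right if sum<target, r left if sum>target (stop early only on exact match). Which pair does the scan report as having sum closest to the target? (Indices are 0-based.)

l=0 r=6: -11+27=16 d=14 *, r--
l=0 r=5: -11+26=15 d=13 *, r--
l=0 r=4: -11+24=13 d=11 *, r--
l=0 r=3: -11+6=-5 d=7 *, l++
l=1 r=3: -6+6=0 d=2 *, l++
l=2 r=3: -2+6=4 d=2, r--

pair (-6, 6) with sum 0 (|Δ|=2)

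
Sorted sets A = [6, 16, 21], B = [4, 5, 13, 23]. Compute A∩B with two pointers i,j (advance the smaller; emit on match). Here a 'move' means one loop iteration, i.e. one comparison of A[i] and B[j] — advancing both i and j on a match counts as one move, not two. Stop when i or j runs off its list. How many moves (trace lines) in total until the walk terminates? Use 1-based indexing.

[i=1,j=1] 6>4 → j++
[i=1,j=2] 6>5 → j++
[i=1,j=3] 6<13 → i++
[i=2,j=3] 16>13 → j++
[i=2,j=4] 16<23 → i++
[i=3,j=4] 21<23 → i++

6 moves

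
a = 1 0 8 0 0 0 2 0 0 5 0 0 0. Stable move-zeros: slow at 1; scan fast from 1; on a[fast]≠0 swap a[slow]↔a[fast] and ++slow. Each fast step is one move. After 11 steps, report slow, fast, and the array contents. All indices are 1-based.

slow=5, fast=12, a=[1, 8, 2, 5, 0, 0, 0, 0, 0, 0, 0, 0, 0]

(s=1,f=1) a[fast]=1≠0 swap→a[1]=1 → slow++,fast++
(s=2,f=2) a[fast]=0 → fast++
(s=2,f=3) a[fast]=8≠0 swap→a[2]=8 → slow++,fast++
(s=3,f=4) a[fast]=0 → fast++
(s=3,f=5) a[fast]=0 → fast++
(s=3,f=6) a[fast]=0 → fast++
(s=3,f=7) a[fast]=2≠0 swap→a[3]=2 → slow++,fast++
(s=4,f=8) a[fast]=0 → fast++
(s=4,f=9) a[fast]=0 → fast++
(s=4,f=10) a[fast]=5≠0 swap→a[4]=5 → slow++,fast++
(s=5,f=11) a[fast]=0 → fast++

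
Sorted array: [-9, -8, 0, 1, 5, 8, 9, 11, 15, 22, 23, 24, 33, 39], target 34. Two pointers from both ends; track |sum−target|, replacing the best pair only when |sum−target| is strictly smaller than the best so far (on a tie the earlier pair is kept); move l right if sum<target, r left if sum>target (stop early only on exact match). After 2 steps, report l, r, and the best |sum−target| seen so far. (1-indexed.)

l=3, r=14, best |Δ|=3

[1,14] -9+39=30 d=4 * → l++
[2,14] -8+39=31 d=3 * → l++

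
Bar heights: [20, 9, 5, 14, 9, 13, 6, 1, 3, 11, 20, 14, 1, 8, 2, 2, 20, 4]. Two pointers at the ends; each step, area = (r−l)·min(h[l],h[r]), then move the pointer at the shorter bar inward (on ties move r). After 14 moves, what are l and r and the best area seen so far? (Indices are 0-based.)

l=0, r=3, best area=320

l=0 r=17: min(20,4)*17=68 best=68 *, r--
l=0 r=16: min(20,20)*16=320 best=320 *, r--
l=0 r=15: min(20,2)*15=30 best=320, r--
l=0 r=14: min(20,2)*14=28 best=320, r--
l=0 r=13: min(20,8)*13=104 best=320, r--
l=0 r=12: min(20,1)*12=12 best=320, r--
l=0 r=11: min(20,14)*11=154 best=320, r--
l=0 r=10: min(20,20)*10=200 best=320, r--
l=0 r=9: min(20,11)*9=99 best=320, r--
l=0 r=8: min(20,3)*8=24 best=320, r--
l=0 r=7: min(20,1)*7=7 best=320, r--
l=0 r=6: min(20,6)*6=36 best=320, r--
l=0 r=5: min(20,13)*5=65 best=320, r--
l=0 r=4: min(20,9)*4=36 best=320, r--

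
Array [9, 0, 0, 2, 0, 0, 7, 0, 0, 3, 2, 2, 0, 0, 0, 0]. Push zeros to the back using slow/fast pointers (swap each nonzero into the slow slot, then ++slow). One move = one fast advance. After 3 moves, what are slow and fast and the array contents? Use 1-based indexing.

slow=1 fast=1: a[fast]=9≠0 swap→a[1]=9, slow++,fast++
slow=2 fast=2: a[fast]=0, fast++
slow=2 fast=3: a[fast]=0, fast++

slow=2, fast=4, a=[9, 0, 0, 2, 0, 0, 7, 0, 0, 3, 2, 2, 0, 0, 0, 0]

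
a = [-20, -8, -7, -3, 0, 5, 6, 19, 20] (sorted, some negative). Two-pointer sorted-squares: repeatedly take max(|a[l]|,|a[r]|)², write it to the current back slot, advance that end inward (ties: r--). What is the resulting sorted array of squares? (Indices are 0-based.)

[0, 9, 25, 36, 49, 64, 361, 400, 400]

l=0 r=8: |-20|<=|20| out[8]=400, r--
l=0 r=7: |-20|>|19| out[7]=400, l++
l=1 r=7: |-8|<=|19| out[6]=361, r--
l=1 r=6: |-8|>|6| out[5]=64, l++
l=2 r=6: |-7|>|6| out[4]=49, l++
l=3 r=6: |-3|<=|6| out[3]=36, r--
l=3 r=5: |-3|<=|5| out[2]=25, r--
l=3 r=4: |-3|>|0| out[1]=9, l++
l=4 r=4: |0|<=|0| out[0]=0, r--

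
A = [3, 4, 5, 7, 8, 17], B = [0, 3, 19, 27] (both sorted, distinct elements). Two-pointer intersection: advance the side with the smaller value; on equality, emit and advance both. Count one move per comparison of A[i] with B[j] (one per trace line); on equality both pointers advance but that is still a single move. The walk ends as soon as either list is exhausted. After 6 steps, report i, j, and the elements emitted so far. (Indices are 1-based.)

[i=1,j=1] 3>0 → j++
[i=1,j=2] 3==3 emit → i++,j++
[i=2,j=3] 4<19 → i++
[i=3,j=3] 5<19 → i++
[i=4,j=3] 7<19 → i++
[i=5,j=3] 8<19 → i++

i=6, j=3, emitted=[3]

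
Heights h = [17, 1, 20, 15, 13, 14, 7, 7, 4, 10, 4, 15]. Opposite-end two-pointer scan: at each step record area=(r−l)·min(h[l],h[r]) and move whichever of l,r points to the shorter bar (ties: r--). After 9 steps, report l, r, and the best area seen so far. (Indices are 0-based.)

l=0, r=2, best area=165

[0,11] min(17,15)*11=165 best=165 * → r--
[0,10] min(17,4)*10=40 best=165 → r--
[0,9] min(17,10)*9=90 best=165 → r--
[0,8] min(17,4)*8=32 best=165 → r--
[0,7] min(17,7)*7=49 best=165 → r--
[0,6] min(17,7)*6=42 best=165 → r--
[0,5] min(17,14)*5=70 best=165 → r--
[0,4] min(17,13)*4=52 best=165 → r--
[0,3] min(17,15)*3=45 best=165 → r--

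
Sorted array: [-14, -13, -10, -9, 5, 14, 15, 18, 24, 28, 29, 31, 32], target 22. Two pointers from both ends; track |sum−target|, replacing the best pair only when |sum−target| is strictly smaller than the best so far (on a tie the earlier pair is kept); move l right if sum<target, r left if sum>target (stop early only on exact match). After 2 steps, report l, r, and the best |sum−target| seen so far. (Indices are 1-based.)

[1,13] -14+32=18 d=4 * → l++
[2,13] -13+32=19 d=3 * → l++

l=3, r=13, best |Δ|=3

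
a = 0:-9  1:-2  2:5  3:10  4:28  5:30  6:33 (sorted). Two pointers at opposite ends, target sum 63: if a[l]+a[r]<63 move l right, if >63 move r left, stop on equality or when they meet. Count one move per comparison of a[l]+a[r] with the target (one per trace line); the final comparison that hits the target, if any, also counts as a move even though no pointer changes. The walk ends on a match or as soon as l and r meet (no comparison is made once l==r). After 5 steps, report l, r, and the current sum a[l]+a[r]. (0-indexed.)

l=5, r=6, sum=63

l=0 r=6: -9+33=24 <63, l++
l=1 r=6: -2+33=31 <63, l++
l=2 r=6: 5+33=38 <63, l++
l=3 r=6: 10+33=43 <63, l++
l=4 r=6: 28+33=61 <63, l++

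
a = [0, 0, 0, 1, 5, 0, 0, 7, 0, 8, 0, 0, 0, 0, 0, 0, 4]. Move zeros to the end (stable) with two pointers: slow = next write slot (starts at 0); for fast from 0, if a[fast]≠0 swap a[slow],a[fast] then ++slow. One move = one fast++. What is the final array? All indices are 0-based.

[1, 5, 7, 8, 4, 0, 0, 0, 0, 0, 0, 0, 0, 0, 0, 0, 0]

(s=0,f=0) a[fast]=0 → fast++
(s=0,f=1) a[fast]=0 → fast++
(s=0,f=2) a[fast]=0 → fast++
(s=0,f=3) a[fast]=1≠0 swap→a[0]=1 → slow++,fast++
(s=1,f=4) a[fast]=5≠0 swap→a[1]=5 → slow++,fast++
(s=2,f=5) a[fast]=0 → fast++
(s=2,f=6) a[fast]=0 → fast++
(s=2,f=7) a[fast]=7≠0 swap→a[2]=7 → slow++,fast++
(s=3,f=8) a[fast]=0 → fast++
(s=3,f=9) a[fast]=8≠0 swap→a[3]=8 → slow++,fast++
(s=4,f=10) a[fast]=0 → fast++
(s=4,f=11) a[fast]=0 → fast++
(s=4,f=12) a[fast]=0 → fast++
(s=4,f=13) a[fast]=0 → fast++
(s=4,f=14) a[fast]=0 → fast++
(s=4,f=15) a[fast]=0 → fast++
(s=4,f=16) a[fast]=4≠0 swap→a[4]=4 → slow++,fast++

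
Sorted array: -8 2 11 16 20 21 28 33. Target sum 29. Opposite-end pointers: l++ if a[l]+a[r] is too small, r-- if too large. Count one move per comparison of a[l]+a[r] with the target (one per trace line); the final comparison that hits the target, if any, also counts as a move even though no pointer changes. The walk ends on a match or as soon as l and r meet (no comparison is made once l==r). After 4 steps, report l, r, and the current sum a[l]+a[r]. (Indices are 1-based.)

l=1 r=8: -8+33=25 <29, l++
l=2 r=8: 2+33=35 >29, r--
l=2 r=7: 2+28=30 >29, r--
l=2 r=6: 2+21=23 <29, l++

l=3, r=6, sum=32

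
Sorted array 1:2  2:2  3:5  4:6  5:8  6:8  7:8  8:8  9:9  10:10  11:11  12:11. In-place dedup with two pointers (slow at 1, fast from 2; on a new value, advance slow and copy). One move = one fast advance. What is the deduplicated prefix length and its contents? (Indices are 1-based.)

slow=1 fast=2: a[fast]=2=a[slow] dup, fast++
slow=1 fast=3: a[fast]=5≠a[slow]=2 write a[2]=5, slow++,fast++
slow=2 fast=4: a[fast]=6≠a[slow]=5 write a[3]=6, slow++,fast++
slow=3 fast=5: a[fast]=8≠a[slow]=6 write a[4]=8, slow++,fast++
slow=4 fast=6: a[fast]=8=a[slow] dup, fast++
slow=4 fast=7: a[fast]=8=a[slow] dup, fast++
slow=4 fast=8: a[fast]=8=a[slow] dup, fast++
slow=4 fast=9: a[fast]=9≠a[slow]=8 write a[5]=9, slow++,fast++
slow=5 fast=10: a[fast]=10≠a[slow]=9 write a[6]=10, slow++,fast++
slow=6 fast=11: a[fast]=11≠a[slow]=10 write a[7]=11, slow++,fast++
slow=7 fast=12: a[fast]=11=a[slow] dup, fast++

length 7; prefix = [2, 5, 6, 8, 9, 10, 11]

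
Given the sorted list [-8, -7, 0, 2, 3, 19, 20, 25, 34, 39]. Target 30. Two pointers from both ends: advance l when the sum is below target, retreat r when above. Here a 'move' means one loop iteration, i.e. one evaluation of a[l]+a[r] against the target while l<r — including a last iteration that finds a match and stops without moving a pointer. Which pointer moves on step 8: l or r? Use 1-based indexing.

l=1 r=10: -8+39=31 >30, r--
l=1 r=9: -8+34=26 <30, l++
l=2 r=9: -7+34=27 <30, l++
l=3 r=9: 0+34=34 >30, r--
l=3 r=8: 0+25=25 <30, l++
l=4 r=8: 2+25=27 <30, l++
l=5 r=8: 3+25=28 <30, l++
l=6 r=8: 19+25=44 >30, r--

r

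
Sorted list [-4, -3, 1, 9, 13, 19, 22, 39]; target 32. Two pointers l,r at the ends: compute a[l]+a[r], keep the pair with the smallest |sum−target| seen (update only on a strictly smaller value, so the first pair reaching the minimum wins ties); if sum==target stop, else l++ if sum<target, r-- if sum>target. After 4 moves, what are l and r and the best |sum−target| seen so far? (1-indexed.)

[1,8] -4+39=35 d=3 * → r--
[1,7] -4+22=18 d=14 → l++
[2,7] -3+22=19 d=13 → l++
[3,7] 1+22=23 d=9 → l++

l=4, r=7, best |Δ|=3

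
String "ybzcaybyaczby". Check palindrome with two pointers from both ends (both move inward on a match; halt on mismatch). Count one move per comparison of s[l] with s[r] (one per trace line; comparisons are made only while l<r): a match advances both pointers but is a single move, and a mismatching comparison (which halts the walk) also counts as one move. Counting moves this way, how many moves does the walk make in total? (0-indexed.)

6 moves

[0,12] 'y'=='y' → l++,r--
[1,11] 'b'=='b' → l++,r--
[2,10] 'z'=='z' → l++,r--
[3,9] 'c'=='c' → l++,r--
[4,8] 'a'=='a' → l++,r--
[5,7] 'y'=='y' → l++,r--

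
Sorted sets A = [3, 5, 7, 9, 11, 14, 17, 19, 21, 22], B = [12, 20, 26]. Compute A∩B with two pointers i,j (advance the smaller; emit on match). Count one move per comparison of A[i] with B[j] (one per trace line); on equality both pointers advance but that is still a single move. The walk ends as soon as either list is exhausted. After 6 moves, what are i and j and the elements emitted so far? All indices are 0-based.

i=5, j=1, emitted=[]

[i=0,j=0] 3<12 → i++
[i=1,j=0] 5<12 → i++
[i=2,j=0] 7<12 → i++
[i=3,j=0] 9<12 → i++
[i=4,j=0] 11<12 → i++
[i=5,j=0] 14>12 → j++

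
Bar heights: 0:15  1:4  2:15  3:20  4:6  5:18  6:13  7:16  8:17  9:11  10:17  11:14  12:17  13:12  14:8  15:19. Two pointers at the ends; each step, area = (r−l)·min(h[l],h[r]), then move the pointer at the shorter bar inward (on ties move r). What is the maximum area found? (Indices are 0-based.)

l=0 r=15: min(15,19)*15=225 best=225 *, l++
l=1 r=15: min(4,19)*14=56 best=225, l++
l=2 r=15: min(15,19)*13=195 best=225, l++
l=3 r=15: min(20,19)*12=228 best=228 *, r--
l=3 r=14: min(20,8)*11=88 best=228, r--
l=3 r=13: min(20,12)*10=120 best=228, r--
l=3 r=12: min(20,17)*9=153 best=228, r--
l=3 r=11: min(20,14)*8=112 best=228, r--
l=3 r=10: min(20,17)*7=119 best=228, r--
l=3 r=9: min(20,11)*6=66 best=228, r--
l=3 r=8: min(20,17)*5=85 best=228, r--
l=3 r=7: min(20,16)*4=64 best=228, r--
l=3 r=6: min(20,13)*3=39 best=228, r--
l=3 r=5: min(20,18)*2=36 best=228, r--
l=3 r=4: min(20,6)*1=6 best=228, r--

max area = 228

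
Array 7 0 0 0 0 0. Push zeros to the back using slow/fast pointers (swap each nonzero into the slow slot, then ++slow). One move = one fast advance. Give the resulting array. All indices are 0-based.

[7, 0, 0, 0, 0, 0]

(s=0,f=0) a[fast]=7≠0 swap→a[0]=7 → slow++,fast++
(s=1,f=1) a[fast]=0 → fast++
(s=1,f=2) a[fast]=0 → fast++
(s=1,f=3) a[fast]=0 → fast++
(s=1,f=4) a[fast]=0 → fast++
(s=1,f=5) a[fast]=0 → fast++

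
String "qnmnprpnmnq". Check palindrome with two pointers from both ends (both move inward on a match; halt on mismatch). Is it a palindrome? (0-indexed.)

palindrome

l=0 r=10: 'q'=='q', l++,r--
l=1 r=9: 'n'=='n', l++,r--
l=2 r=8: 'm'=='m', l++,r--
l=3 r=7: 'n'=='n', l++,r--
l=4 r=6: 'p'=='p', l++,r--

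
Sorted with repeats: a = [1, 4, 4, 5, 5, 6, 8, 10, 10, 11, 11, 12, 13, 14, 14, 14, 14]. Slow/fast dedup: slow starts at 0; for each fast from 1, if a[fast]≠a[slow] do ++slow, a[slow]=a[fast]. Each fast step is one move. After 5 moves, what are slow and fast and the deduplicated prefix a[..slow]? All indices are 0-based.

slow=3, fast=6, prefix=[1, 4, 5, 6]

(s=0,f=1) a[fast]=4≠a[slow]=1 write a[1]=4 → slow++,fast++
(s=1,f=2) a[fast]=4=a[slow] dup → fast++
(s=1,f=3) a[fast]=5≠a[slow]=4 write a[2]=5 → slow++,fast++
(s=2,f=4) a[fast]=5=a[slow] dup → fast++
(s=2,f=5) a[fast]=6≠a[slow]=5 write a[3]=6 → slow++,fast++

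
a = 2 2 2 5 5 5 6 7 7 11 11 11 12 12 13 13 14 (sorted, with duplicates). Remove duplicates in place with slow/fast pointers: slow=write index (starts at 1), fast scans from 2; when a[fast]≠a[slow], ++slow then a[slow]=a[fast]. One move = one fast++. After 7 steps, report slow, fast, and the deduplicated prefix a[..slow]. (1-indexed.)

slow=1 fast=2: a[fast]=2=a[slow] dup, fast++
slow=1 fast=3: a[fast]=2=a[slow] dup, fast++
slow=1 fast=4: a[fast]=5≠a[slow]=2 write a[2]=5, slow++,fast++
slow=2 fast=5: a[fast]=5=a[slow] dup, fast++
slow=2 fast=6: a[fast]=5=a[slow] dup, fast++
slow=2 fast=7: a[fast]=6≠a[slow]=5 write a[3]=6, slow++,fast++
slow=3 fast=8: a[fast]=7≠a[slow]=6 write a[4]=7, slow++,fast++

slow=4, fast=9, prefix=[2, 5, 6, 7]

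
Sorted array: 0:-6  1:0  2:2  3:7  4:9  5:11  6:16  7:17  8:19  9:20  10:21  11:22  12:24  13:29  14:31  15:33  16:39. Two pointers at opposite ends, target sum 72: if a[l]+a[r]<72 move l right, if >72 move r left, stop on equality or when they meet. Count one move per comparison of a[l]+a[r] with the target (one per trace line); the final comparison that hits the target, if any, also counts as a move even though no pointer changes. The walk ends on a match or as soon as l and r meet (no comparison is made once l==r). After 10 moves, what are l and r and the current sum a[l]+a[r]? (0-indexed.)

l=0 r=16: -6+39=33 <72, l++
l=1 r=16: 0+39=39 <72, l++
l=2 r=16: 2+39=41 <72, l++
l=3 r=16: 7+39=46 <72, l++
l=4 r=16: 9+39=48 <72, l++
l=5 r=16: 11+39=50 <72, l++
l=6 r=16: 16+39=55 <72, l++
l=7 r=16: 17+39=56 <72, l++
l=8 r=16: 19+39=58 <72, l++
l=9 r=16: 20+39=59 <72, l++

l=10, r=16, sum=60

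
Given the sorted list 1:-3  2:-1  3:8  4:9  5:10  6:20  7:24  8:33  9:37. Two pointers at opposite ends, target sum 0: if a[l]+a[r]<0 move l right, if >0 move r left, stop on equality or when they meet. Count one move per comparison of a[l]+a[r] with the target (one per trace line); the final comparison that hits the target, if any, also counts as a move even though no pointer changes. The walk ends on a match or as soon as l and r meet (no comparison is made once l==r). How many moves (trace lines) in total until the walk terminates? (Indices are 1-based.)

8 moves

[1,9] -3+37=34 >0 → r--
[1,8] -3+33=30 >0 → r--
[1,7] -3+24=21 >0 → r--
[1,6] -3+20=17 >0 → r--
[1,5] -3+10=7 >0 → r--
[1,4] -3+9=6 >0 → r--
[1,3] -3+8=5 >0 → r--
[1,2] -3+-1=-4 <0 → l++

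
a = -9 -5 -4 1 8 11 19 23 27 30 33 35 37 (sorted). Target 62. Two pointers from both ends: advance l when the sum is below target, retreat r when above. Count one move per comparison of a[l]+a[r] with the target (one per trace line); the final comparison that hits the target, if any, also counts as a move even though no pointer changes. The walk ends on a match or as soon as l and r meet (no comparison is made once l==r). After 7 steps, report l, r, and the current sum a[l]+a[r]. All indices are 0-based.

l=7, r=12, sum=60

[0,12] -9+37=28 <62 → l++
[1,12] -5+37=32 <62 → l++
[2,12] -4+37=33 <62 → l++
[3,12] 1+37=38 <62 → l++
[4,12] 8+37=45 <62 → l++
[5,12] 11+37=48 <62 → l++
[6,12] 19+37=56 <62 → l++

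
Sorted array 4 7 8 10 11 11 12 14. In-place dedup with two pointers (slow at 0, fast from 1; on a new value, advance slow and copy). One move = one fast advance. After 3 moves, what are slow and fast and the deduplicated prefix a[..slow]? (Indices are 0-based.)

slow=3, fast=4, prefix=[4, 7, 8, 10]

slow=0 fast=1: a[fast]=7≠a[slow]=4 write a[1]=7, slow++,fast++
slow=1 fast=2: a[fast]=8≠a[slow]=7 write a[2]=8, slow++,fast++
slow=2 fast=3: a[fast]=10≠a[slow]=8 write a[3]=10, slow++,fast++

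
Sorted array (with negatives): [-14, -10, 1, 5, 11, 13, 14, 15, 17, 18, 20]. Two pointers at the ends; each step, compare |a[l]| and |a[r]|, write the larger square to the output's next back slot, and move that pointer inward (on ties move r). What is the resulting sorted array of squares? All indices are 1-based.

[1, 25, 100, 121, 169, 196, 196, 225, 289, 324, 400]

l=1 r=11: |-14|<=|20| out[11]=400, r--
l=1 r=10: |-14|<=|18| out[10]=324, r--
l=1 r=9: |-14|<=|17| out[9]=289, r--
l=1 r=8: |-14|<=|15| out[8]=225, r--
l=1 r=7: |-14|<=|14| out[7]=196, r--
l=1 r=6: |-14|>|13| out[6]=196, l++
l=2 r=6: |-10|<=|13| out[5]=169, r--
l=2 r=5: |-10|<=|11| out[4]=121, r--
l=2 r=4: |-10|>|5| out[3]=100, l++
l=3 r=4: |1|<=|5| out[2]=25, r--
l=3 r=3: |1|<=|1| out[1]=1, r--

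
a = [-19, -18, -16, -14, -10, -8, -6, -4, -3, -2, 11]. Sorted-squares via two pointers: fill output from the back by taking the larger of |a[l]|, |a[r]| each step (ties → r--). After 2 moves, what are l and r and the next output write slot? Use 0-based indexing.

l=2, r=10, next write slot=8

l=0 r=10: |-19|>|11| out[10]=361, l++
l=1 r=10: |-18|>|11| out[9]=324, l++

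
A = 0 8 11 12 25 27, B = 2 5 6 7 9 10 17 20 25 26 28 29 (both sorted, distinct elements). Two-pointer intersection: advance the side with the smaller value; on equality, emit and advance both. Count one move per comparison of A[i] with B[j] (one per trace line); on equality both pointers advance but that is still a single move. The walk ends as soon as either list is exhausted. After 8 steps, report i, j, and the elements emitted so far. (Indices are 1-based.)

i=3, j=7, emitted=[]

i=1 j=1: 0<2, i++
i=2 j=1: 8>2, j++
i=2 j=2: 8>5, j++
i=2 j=3: 8>6, j++
i=2 j=4: 8>7, j++
i=2 j=5: 8<9, i++
i=3 j=5: 11>9, j++
i=3 j=6: 11>10, j++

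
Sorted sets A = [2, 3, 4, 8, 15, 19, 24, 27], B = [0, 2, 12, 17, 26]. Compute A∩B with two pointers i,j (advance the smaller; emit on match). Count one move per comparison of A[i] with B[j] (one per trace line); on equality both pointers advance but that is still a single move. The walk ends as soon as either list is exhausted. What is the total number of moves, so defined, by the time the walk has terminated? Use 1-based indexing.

11 moves

[i=1,j=1] 2>0 → j++
[i=1,j=2] 2==2 emit → i++,j++
[i=2,j=3] 3<12 → i++
[i=3,j=3] 4<12 → i++
[i=4,j=3] 8<12 → i++
[i=5,j=3] 15>12 → j++
[i=5,j=4] 15<17 → i++
[i=6,j=4] 19>17 → j++
[i=6,j=5] 19<26 → i++
[i=7,j=5] 24<26 → i++
[i=8,j=5] 27>26 → j++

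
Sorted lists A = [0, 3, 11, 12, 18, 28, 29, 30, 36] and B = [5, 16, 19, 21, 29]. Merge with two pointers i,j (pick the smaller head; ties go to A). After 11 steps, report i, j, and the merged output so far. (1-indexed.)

i=1 j=1: A[i]=0<=B[j]=5 take 0, i++
i=2 j=1: A[i]=3<=B[j]=5 take 3, i++
i=3 j=1: A[i]=11>B[j]=5 take 5, j++
i=3 j=2: A[i]=11<=B[j]=16 take 11, i++
i=4 j=2: A[i]=12<=B[j]=16 take 12, i++
i=5 j=2: A[i]=18>B[j]=16 take 16, j++
i=5 j=3: A[i]=18<=B[j]=19 take 18, i++
i=6 j=3: A[i]=28>B[j]=19 take 19, j++
i=6 j=4: A[i]=28>B[j]=21 take 21, j++
i=6 j=5: A[i]=28<=B[j]=29 take 28, i++
i=7 j=5: A[i]=29<=B[j]=29 take 29, i++

i=8, j=5, merged so far=[0, 3, 5, 11, 12, 16, 18, 19, 21, 28, 29]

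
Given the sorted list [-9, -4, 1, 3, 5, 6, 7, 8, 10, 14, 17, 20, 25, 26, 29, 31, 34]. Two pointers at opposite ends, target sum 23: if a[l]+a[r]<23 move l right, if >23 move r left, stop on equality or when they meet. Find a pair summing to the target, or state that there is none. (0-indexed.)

(3, 20)

l=0 r=16: -9+34=25 >23, r--
l=0 r=15: -9+31=22 <23, l++
l=1 r=15: -4+31=27 >23, r--
l=1 r=14: -4+29=25 >23, r--
l=1 r=13: -4+26=22 <23, l++
l=2 r=13: 1+26=27 >23, r--
l=2 r=12: 1+25=26 >23, r--
l=2 r=11: 1+20=21 <23, l++
l=3 r=11: 3+20=23, found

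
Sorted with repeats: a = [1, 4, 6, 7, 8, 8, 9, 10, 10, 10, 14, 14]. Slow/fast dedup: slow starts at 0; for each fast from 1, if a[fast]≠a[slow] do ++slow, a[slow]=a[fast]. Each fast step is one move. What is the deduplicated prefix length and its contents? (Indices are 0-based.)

(s=0,f=1) a[fast]=4≠a[slow]=1 write a[1]=4 → slow++,fast++
(s=1,f=2) a[fast]=6≠a[slow]=4 write a[2]=6 → slow++,fast++
(s=2,f=3) a[fast]=7≠a[slow]=6 write a[3]=7 → slow++,fast++
(s=3,f=4) a[fast]=8≠a[slow]=7 write a[4]=8 → slow++,fast++
(s=4,f=5) a[fast]=8=a[slow] dup → fast++
(s=4,f=6) a[fast]=9≠a[slow]=8 write a[5]=9 → slow++,fast++
(s=5,f=7) a[fast]=10≠a[slow]=9 write a[6]=10 → slow++,fast++
(s=6,f=8) a[fast]=10=a[slow] dup → fast++
(s=6,f=9) a[fast]=10=a[slow] dup → fast++
(s=6,f=10) a[fast]=14≠a[slow]=10 write a[7]=14 → slow++,fast++
(s=7,f=11) a[fast]=14=a[slow] dup → fast++

length 8; prefix = [1, 4, 6, 7, 8, 9, 10, 14]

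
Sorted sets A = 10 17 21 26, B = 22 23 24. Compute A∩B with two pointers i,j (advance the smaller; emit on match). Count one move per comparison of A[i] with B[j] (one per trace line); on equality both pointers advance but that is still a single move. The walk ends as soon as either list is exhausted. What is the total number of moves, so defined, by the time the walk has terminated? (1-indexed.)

i=1 j=1: 10<22, i++
i=2 j=1: 17<22, i++
i=3 j=1: 21<22, i++
i=4 j=1: 26>22, j++
i=4 j=2: 26>23, j++
i=4 j=3: 26>24, j++

6 moves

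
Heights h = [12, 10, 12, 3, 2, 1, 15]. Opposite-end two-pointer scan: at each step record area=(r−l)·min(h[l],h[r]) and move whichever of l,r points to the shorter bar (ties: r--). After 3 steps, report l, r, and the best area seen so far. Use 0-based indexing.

l=0 r=6: min(12,15)*6=72 best=72 *, l++
l=1 r=6: min(10,15)*5=50 best=72, l++
l=2 r=6: min(12,15)*4=48 best=72, l++

l=3, r=6, best area=72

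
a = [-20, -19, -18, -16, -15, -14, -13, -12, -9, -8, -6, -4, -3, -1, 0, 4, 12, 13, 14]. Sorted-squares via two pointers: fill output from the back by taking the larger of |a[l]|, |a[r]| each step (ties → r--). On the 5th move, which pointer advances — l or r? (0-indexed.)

[0,18] |-20|>|14| out[18]=400 → l++
[1,18] |-19|>|14| out[17]=361 → l++
[2,18] |-18|>|14| out[16]=324 → l++
[3,18] |-16|>|14| out[15]=256 → l++
[4,18] |-15|>|14| out[14]=225 → l++

l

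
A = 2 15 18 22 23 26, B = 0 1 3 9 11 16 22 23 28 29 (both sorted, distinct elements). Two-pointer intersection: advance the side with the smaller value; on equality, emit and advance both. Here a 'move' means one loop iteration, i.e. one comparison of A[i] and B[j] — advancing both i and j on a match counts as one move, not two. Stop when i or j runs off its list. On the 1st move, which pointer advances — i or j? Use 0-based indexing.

j

i=0 j=0: 2>0, j++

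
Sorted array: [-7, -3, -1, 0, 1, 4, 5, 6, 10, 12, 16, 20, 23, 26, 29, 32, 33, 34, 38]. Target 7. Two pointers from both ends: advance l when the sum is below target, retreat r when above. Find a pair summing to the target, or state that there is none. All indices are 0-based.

l=0 r=18: -7+38=31 >7, r--
l=0 r=17: -7+34=27 >7, r--
l=0 r=16: -7+33=26 >7, r--
l=0 r=15: -7+32=25 >7, r--
l=0 r=14: -7+29=22 >7, r--
l=0 r=13: -7+26=19 >7, r--
l=0 r=12: -7+23=16 >7, r--
l=0 r=11: -7+20=13 >7, r--
l=0 r=10: -7+16=9 >7, r--
l=0 r=9: -7+12=5 <7, l++
l=1 r=9: -3+12=9 >7, r--
l=1 r=8: -3+10=7, found

(-3, 10)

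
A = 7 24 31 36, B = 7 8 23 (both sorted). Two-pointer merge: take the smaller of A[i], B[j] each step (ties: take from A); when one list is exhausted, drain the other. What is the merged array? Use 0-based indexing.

[7, 7, 8, 23, 24, 31, 36]

[i=0,j=0] A[i]=7<=B[j]=7 take 7 → i++
[i=1,j=0] A[i]=24>B[j]=7 take 7 → j++
[i=1,j=1] A[i]=24>B[j]=8 take 8 → j++
[i=1,j=2] A[i]=24>B[j]=23 take 23 → j++
[i=1,j=3] B done, take A[i]=24 → i++
[i=2,j=3] B done, take A[i]=31 → i++
[i=3,j=3] B done, take A[i]=36 → i++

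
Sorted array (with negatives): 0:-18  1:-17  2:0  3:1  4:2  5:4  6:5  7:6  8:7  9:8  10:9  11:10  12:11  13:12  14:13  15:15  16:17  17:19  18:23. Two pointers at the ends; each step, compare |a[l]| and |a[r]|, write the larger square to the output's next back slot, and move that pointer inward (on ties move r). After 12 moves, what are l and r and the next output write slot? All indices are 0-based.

l=0 r=18: |-18|<=|23| out[18]=529, r--
l=0 r=17: |-18|<=|19| out[17]=361, r--
l=0 r=16: |-18|>|17| out[16]=324, l++
l=1 r=16: |-17|<=|17| out[15]=289, r--
l=1 r=15: |-17|>|15| out[14]=289, l++
l=2 r=15: |0|<=|15| out[13]=225, r--
l=2 r=14: |0|<=|13| out[12]=169, r--
l=2 r=13: |0|<=|12| out[11]=144, r--
l=2 r=12: |0|<=|11| out[10]=121, r--
l=2 r=11: |0|<=|10| out[9]=100, r--
l=2 r=10: |0|<=|9| out[8]=81, r--
l=2 r=9: |0|<=|8| out[7]=64, r--

l=2, r=8, next write slot=6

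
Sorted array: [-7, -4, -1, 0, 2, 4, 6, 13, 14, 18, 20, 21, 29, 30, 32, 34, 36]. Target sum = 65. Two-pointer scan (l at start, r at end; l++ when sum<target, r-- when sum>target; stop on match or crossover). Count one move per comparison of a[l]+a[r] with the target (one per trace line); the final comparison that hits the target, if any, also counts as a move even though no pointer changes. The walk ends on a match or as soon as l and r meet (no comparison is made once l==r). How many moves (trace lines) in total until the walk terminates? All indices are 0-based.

l=0 r=16: -7+36=29 <65, l++
l=1 r=16: -4+36=32 <65, l++
l=2 r=16: -1+36=35 <65, l++
l=3 r=16: 0+36=36 <65, l++
l=4 r=16: 2+36=38 <65, l++
l=5 r=16: 4+36=40 <65, l++
l=6 r=16: 6+36=42 <65, l++
l=7 r=16: 13+36=49 <65, l++
l=8 r=16: 14+36=50 <65, l++
l=9 r=16: 18+36=54 <65, l++
l=10 r=16: 20+36=56 <65, l++
l=11 r=16: 21+36=57 <65, l++
l=12 r=16: 29+36=65, found

13 moves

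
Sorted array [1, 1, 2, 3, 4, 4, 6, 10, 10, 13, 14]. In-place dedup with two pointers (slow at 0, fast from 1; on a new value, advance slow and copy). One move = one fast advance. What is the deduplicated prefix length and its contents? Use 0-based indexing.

length 8; prefix = [1, 2, 3, 4, 6, 10, 13, 14]

(s=0,f=1) a[fast]=1=a[slow] dup → fast++
(s=0,f=2) a[fast]=2≠a[slow]=1 write a[1]=2 → slow++,fast++
(s=1,f=3) a[fast]=3≠a[slow]=2 write a[2]=3 → slow++,fast++
(s=2,f=4) a[fast]=4≠a[slow]=3 write a[3]=4 → slow++,fast++
(s=3,f=5) a[fast]=4=a[slow] dup → fast++
(s=3,f=6) a[fast]=6≠a[slow]=4 write a[4]=6 → slow++,fast++
(s=4,f=7) a[fast]=10≠a[slow]=6 write a[5]=10 → slow++,fast++
(s=5,f=8) a[fast]=10=a[slow] dup → fast++
(s=5,f=9) a[fast]=13≠a[slow]=10 write a[6]=13 → slow++,fast++
(s=6,f=10) a[fast]=14≠a[slow]=13 write a[7]=14 → slow++,fast++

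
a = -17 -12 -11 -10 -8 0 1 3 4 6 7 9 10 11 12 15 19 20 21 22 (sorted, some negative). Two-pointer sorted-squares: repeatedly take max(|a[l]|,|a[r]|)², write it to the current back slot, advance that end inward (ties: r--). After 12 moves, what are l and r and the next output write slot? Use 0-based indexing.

l=4, r=11, next write slot=7

[0,19] |-17|<=|22| out[19]=484 → r--
[0,18] |-17|<=|21| out[18]=441 → r--
[0,17] |-17|<=|20| out[17]=400 → r--
[0,16] |-17|<=|19| out[16]=361 → r--
[0,15] |-17|>|15| out[15]=289 → l++
[1,15] |-12|<=|15| out[14]=225 → r--
[1,14] |-12|<=|12| out[13]=144 → r--
[1,13] |-12|>|11| out[12]=144 → l++
[2,13] |-11|<=|11| out[11]=121 → r--
[2,12] |-11|>|10| out[10]=121 → l++
[3,12] |-10|<=|10| out[9]=100 → r--
[3,11] |-10|>|9| out[8]=100 → l++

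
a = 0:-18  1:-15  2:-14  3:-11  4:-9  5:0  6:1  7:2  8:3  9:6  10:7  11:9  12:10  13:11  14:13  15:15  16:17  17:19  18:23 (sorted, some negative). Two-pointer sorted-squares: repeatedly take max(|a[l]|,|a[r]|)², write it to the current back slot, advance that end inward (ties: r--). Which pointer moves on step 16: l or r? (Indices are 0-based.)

l=0 r=18: |-18|<=|23| out[18]=529, r--
l=0 r=17: |-18|<=|19| out[17]=361, r--
l=0 r=16: |-18|>|17| out[16]=324, l++
l=1 r=16: |-15|<=|17| out[15]=289, r--
l=1 r=15: |-15|<=|15| out[14]=225, r--
l=1 r=14: |-15|>|13| out[13]=225, l++
l=2 r=14: |-14|>|13| out[12]=196, l++
l=3 r=14: |-11|<=|13| out[11]=169, r--
l=3 r=13: |-11|<=|11| out[10]=121, r--
l=3 r=12: |-11|>|10| out[9]=121, l++
l=4 r=12: |-9|<=|10| out[8]=100, r--
l=4 r=11: |-9|<=|9| out[7]=81, r--
l=4 r=10: |-9|>|7| out[6]=81, l++
l=5 r=10: |0|<=|7| out[5]=49, r--
l=5 r=9: |0|<=|6| out[4]=36, r--
l=5 r=8: |0|<=|3| out[3]=9, r--

r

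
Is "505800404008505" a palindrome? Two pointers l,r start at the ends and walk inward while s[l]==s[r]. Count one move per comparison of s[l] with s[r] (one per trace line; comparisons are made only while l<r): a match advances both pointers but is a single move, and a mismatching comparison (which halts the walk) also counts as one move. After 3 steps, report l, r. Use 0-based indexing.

l=3, r=11

l=0 r=14: '5'=='5', l++,r--
l=1 r=13: '0'=='0', l++,r--
l=2 r=12: '5'=='5', l++,r--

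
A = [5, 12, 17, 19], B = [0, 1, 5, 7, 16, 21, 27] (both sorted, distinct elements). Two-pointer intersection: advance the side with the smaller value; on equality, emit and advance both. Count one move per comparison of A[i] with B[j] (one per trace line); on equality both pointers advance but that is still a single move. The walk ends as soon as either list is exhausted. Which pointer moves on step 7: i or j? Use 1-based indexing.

[i=1,j=1] 5>0 → j++
[i=1,j=2] 5>1 → j++
[i=1,j=3] 5==5 emit → i++,j++
[i=2,j=4] 12>7 → j++
[i=2,j=5] 12<16 → i++
[i=3,j=5] 17>16 → j++
[i=3,j=6] 17<21 → i++

i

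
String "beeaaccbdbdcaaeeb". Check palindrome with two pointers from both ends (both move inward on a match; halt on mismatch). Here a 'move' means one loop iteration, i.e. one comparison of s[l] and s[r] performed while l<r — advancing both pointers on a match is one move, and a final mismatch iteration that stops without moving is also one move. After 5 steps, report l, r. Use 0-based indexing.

[0,16] 'b'=='b' → l++,r--
[1,15] 'e'=='e' → l++,r--
[2,14] 'e'=='e' → l++,r--
[3,13] 'a'=='a' → l++,r--
[4,12] 'a'=='a' → l++,r--

l=5, r=11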